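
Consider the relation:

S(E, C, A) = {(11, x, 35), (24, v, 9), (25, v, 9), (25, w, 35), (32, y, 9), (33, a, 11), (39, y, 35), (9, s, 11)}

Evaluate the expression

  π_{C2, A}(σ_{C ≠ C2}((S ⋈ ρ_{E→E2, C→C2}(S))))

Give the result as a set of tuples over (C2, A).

ρ[E→E2, C→C2]: schema becomes (E2, C2, A); tuples unchanged.
S ⋈ ρ_{E→E2, C→C2}(S) (natural join on A): {(11, x, 35, 11, x), (11, x, 35, 25, w), (11, x, 35, 39, y), (24, v, 9, 24, v), (24, v, 9, 25, v), (24, v, 9, 32, y), (25, v, 9, 24, v), (25, v, 9, 25, v), (25, v, 9, 32, y), (25, w, 35, 11, x), (25, w, 35, 25, w), (25, w, 35, 39, y), (32, y, 9, 24, v), (32, y, 9, 25, v), (32, y, 9, 32, y), (33, a, 11, 33, a), (33, a, 11, 9, s), (39, y, 35, 11, x), (39, y, 35, 25, w), (39, y, 35, 39, y), (9, s, 11, 33, a), (9, s, 11, 9, s)}
Selection C ≠ C2: {(11, x, 35, 25, w), (11, x, 35, 39, y), (24, v, 9, 32, y), (25, v, 9, 32, y), (25, w, 35, 11, x), (25, w, 35, 39, y), (32, y, 9, 24, v), (32, y, 9, 25, v), (33, a, 11, 9, s), (39, y, 35, 11, x), (39, y, 35, 25, w), (9, s, 11, 33, a)}
π_{C2, A} gives {(a, 11), (s, 11), (v, 9), (w, 35), (x, 35), (y, 35), (y, 9)} (5 duplicate(s) eliminated).

{(a, 11), (s, 11), (v, 9), (w, 35), (x, 35), (y, 35), (y, 9)}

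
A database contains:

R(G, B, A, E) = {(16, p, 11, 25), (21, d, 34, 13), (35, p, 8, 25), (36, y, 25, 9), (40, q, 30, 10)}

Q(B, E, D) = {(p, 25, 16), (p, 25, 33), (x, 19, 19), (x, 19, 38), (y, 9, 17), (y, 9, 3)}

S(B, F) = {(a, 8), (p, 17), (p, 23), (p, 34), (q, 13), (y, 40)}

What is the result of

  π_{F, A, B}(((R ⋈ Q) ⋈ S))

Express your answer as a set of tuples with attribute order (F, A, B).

{(17, 11, p), (17, 8, p), (23, 11, p), (23, 8, p), (34, 11, p), (34, 8, p), (40, 25, y)}

R ⋈ Q (natural join on B, E): {(16, p, 11, 25, 16), (16, p, 11, 25, 33), (35, p, 8, 25, 16), (35, p, 8, 25, 33), (36, y, 25, 9, 17), (36, y, 25, 9, 3)}
(R ⋈ Q) ⋈ S (natural join on B): {(16, p, 11, 25, 16, 17), (16, p, 11, 25, 16, 23), (16, p, 11, 25, 16, 34), (16, p, 11, 25, 33, 17), (16, p, 11, 25, 33, 23), (16, p, 11, 25, 33, 34), (35, p, 8, 25, 16, 17), (35, p, 8, 25, 16, 23), (35, p, 8, 25, 16, 34), (35, p, 8, 25, 33, 17), (35, p, 8, 25, 33, 23), (35, p, 8, 25, 33, 34), (36, y, 25, 9, 17, 40), (36, y, 25, 9, 3, 40)}
Projecting to F, A, B (7 duplicate(s) eliminated): {(17, 11, p), (17, 8, p), (23, 11, p), (23, 8, p), (34, 11, p), (34, 8, p), (40, 25, y)}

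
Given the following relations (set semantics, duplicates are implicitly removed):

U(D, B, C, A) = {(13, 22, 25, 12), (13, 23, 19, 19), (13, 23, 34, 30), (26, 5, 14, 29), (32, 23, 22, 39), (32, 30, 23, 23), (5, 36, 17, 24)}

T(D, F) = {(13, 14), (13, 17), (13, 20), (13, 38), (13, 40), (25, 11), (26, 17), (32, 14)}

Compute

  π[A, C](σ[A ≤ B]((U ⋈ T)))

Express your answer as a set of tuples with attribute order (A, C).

Joining U and T on D yields {(13, 22, 25, 12, 14), (13, 22, 25, 12, 17), (13, 22, 25, 12, 20), (13, 22, 25, 12, 38), (13, 22, 25, 12, 40), (13, 23, 19, 19, 14), (13, 23, 19, 19, 17), (13, 23, 19, 19, 20), (13, 23, 19, 19, 38), (13, 23, 19, 19, 40), (13, 23, 34, 30, 14), (13, 23, 34, 30, 17), (13, 23, 34, 30, 20), (13, 23, 34, 30, 38), (13, 23, 34, 30, 40), (26, 5, 14, 29, 17), (32, 23, 22, 39, 14), (32, 30, 23, 23, 14)}.
Apply σ_{A ≤ B}; surviving tuples: {(13, 22, 25, 12, 14), (13, 22, 25, 12, 17), (13, 22, 25, 12, 20), (13, 22, 25, 12, 38), (13, 22, 25, 12, 40), (13, 23, 19, 19, 14), (13, 23, 19, 19, 17), (13, 23, 19, 19, 20), (13, 23, 19, 19, 38), (13, 23, 19, 19, 40), (32, 30, 23, 23, 14)}
Projecting to A, C (8 duplicate(s) eliminated): {(12, 25), (19, 19), (23, 23)}

{(12, 25), (19, 19), (23, 23)}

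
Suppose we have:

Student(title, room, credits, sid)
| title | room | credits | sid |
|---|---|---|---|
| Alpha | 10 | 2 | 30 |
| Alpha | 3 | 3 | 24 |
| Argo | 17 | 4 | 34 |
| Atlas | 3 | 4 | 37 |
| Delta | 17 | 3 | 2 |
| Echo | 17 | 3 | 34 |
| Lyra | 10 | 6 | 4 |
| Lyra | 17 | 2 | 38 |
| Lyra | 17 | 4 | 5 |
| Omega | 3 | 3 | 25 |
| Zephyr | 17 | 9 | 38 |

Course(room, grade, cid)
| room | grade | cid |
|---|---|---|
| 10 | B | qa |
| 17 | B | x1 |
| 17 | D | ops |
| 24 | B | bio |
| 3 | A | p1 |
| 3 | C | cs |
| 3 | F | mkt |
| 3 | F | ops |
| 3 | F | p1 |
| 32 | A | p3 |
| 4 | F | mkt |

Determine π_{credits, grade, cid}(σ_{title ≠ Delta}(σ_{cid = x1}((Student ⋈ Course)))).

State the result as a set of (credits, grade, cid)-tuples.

Natural join on room: {(Alpha, 10, 2, 30, B, qa), (Alpha, 3, 3, 24, A, p1), (Alpha, 3, 3, 24, C, cs), (Alpha, 3, 3, 24, F, mkt), (Alpha, 3, 3, 24, F, ops), (Alpha, 3, 3, 24, F, p1), (Argo, 17, 4, 34, B, x1), (Argo, 17, 4, 34, D, ops), (Atlas, 3, 4, 37, A, p1), (Atlas, 3, 4, 37, C, cs), (Atlas, 3, 4, 37, F, mkt), (Atlas, 3, 4, 37, F, ops), (Atlas, 3, 4, 37, F, p1), (Delta, 17, 3, 2, B, x1), (Delta, 17, 3, 2, D, ops), (Echo, 17, 3, 34, B, x1), (Echo, 17, 3, 34, D, ops), (Lyra, 10, 6, 4, B, qa), (Lyra, 17, 2, 38, B, x1), (Lyra, 17, 2, 38, D, ops), (Lyra, 17, 4, 5, B, x1), (Lyra, 17, 4, 5, D, ops), (Omega, 3, 3, 25, A, p1), (Omega, 3, 3, 25, C, cs), (Omega, 3, 3, 25, F, mkt), (Omega, 3, 3, 25, F, ops), (Omega, 3, 3, 25, F, p1), (Zephyr, 17, 9, 38, B, x1), (Zephyr, 17, 9, 38, D, ops)}
Selection cid = x1: {(Argo, 17, 4, 34, B, x1), (Delta, 17, 3, 2, B, x1), (Echo, 17, 3, 34, B, x1), (Lyra, 17, 2, 38, B, x1), (Lyra, 17, 4, 5, B, x1), (Zephyr, 17, 9, 38, B, x1)}
Selection title ≠ Delta: {(Argo, 17, 4, 34, B, x1), (Echo, 17, 3, 34, B, x1), (Lyra, 17, 2, 38, B, x1), (Lyra, 17, 4, 5, B, x1), (Zephyr, 17, 9, 38, B, x1)}
π_{credits, grade, cid} gives {(2, B, x1), (3, B, x1), (4, B, x1), (9, B, x1)} (1 duplicate(s) eliminated).

{(2, B, x1), (3, B, x1), (4, B, x1), (9, B, x1)}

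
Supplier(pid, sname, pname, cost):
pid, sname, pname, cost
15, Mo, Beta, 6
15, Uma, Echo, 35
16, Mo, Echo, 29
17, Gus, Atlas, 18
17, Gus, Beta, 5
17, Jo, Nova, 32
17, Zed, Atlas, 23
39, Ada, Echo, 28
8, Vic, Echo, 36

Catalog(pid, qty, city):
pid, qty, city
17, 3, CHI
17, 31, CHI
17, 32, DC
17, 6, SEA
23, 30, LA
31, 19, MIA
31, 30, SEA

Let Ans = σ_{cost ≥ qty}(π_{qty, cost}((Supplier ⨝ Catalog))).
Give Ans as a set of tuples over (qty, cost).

{(3, 18), (3, 23), (3, 32), (3, 5), (31, 32), (32, 32), (6, 18), (6, 23), (6, 32)}

Joining Supplier and Catalog on pid yields {(17, Gus, Atlas, 18, 3, CHI), (17, Gus, Atlas, 18, 31, CHI), (17, Gus, Atlas, 18, 32, DC), (17, Gus, Atlas, 18, 6, SEA), (17, Gus, Beta, 5, 3, CHI), (17, Gus, Beta, 5, 31, CHI), (17, Gus, Beta, 5, 32, DC), (17, Gus, Beta, 5, 6, SEA), (17, Jo, Nova, 32, 3, CHI), (17, Jo, Nova, 32, 31, CHI), (17, Jo, Nova, 32, 32, DC), (17, Jo, Nova, 32, 6, SEA), (17, Zed, Atlas, 23, 3, CHI), (17, Zed, Atlas, 23, 31, CHI), (17, Zed, Atlas, 23, 32, DC), (17, Zed, Atlas, 23, 6, SEA)}.
Projecting to qty, cost: {(3, 18), (3, 23), (3, 32), (3, 5), (31, 18), (31, 23), (31, 32), (31, 5), (32, 18), (32, 23), (32, 32), (32, 5), (6, 18), (6, 23), (6, 32), (6, 5)}
σ[cost ≥ qty]: keep tuples satisfying cost ≥ qty → {(3, 18), (3, 23), (3, 32), (3, 5), (31, 32), (32, 32), (6, 18), (6, 23), (6, 32)}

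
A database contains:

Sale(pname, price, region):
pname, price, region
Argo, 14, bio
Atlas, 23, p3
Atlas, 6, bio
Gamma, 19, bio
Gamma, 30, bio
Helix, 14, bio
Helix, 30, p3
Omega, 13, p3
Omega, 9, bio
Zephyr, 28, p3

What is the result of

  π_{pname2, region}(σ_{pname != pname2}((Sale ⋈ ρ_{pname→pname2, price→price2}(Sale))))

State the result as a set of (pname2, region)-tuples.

{(Argo, bio), (Atlas, bio), (Atlas, p3), (Gamma, bio), (Helix, bio), (Helix, p3), (Omega, bio), (Omega, p3), (Zephyr, p3)}

ρ[pname→pname2, price→price2]: schema becomes (pname2, price2, region); tuples unchanged.
Natural join on region: {(Argo, 14, bio, Argo, 14), (Argo, 14, bio, Atlas, 6), (Argo, 14, bio, Gamma, 19), (Argo, 14, bio, Gamma, 30), (Argo, 14, bio, Helix, 14), (Argo, 14, bio, Omega, 9), (Atlas, 23, p3, Atlas, 23), (Atlas, 23, p3, Helix, 30), (Atlas, 23, p3, Omega, 13), (Atlas, 23, p3, Zephyr, 28), (Atlas, 6, bio, Argo, 14), (Atlas, 6, bio, Atlas, 6), (Atlas, 6, bio, Gamma, 19), (Atlas, 6, bio, Gamma, 30), (Atlas, 6, bio, Helix, 14), (Atlas, 6, bio, Omega, 9), (Gamma, 19, bio, Argo, 14), (Gamma, 19, bio, Atlas, 6), (Gamma, 19, bio, Gamma, 19), (Gamma, 19, bio, Gamma, 30), (Gamma, 19, bio, Helix, 14), (Gamma, 19, bio, Omega, 9), (Gamma, 30, bio, Argo, 14), (Gamma, 30, bio, Atlas, 6), (Gamma, 30, bio, Gamma, 19), (Gamma, 30, bio, Gamma, 30), (Gamma, 30, bio, Helix, 14), (Gamma, 30, bio, Omega, 9), (Helix, 14, bio, Argo, 14), (Helix, 14, bio, Atlas, 6), (Helix, 14, bio, Gamma, 19), (Helix, 14, bio, Gamma, 30), (Helix, 14, bio, Helix, 14), (Helix, 14, bio, Omega, 9), (Helix, 30, p3, Atlas, 23), (Helix, 30, p3, Helix, 30), (Helix, 30, p3, Omega, 13), (Helix, 30, p3, Zephyr, 28), (Omega, 13, p3, Atlas, 23), (Omega, 13, p3, Helix, 30), (Omega, 13, p3, Omega, 13), (Omega, 13, p3, Zephyr, 28), (Omega, 9, bio, Argo, 14), (Omega, 9, bio, Atlas, 6), (Omega, 9, bio, Gamma, 19), (Omega, 9, bio, Gamma, 30), (Omega, 9, bio, Helix, 14), (Omega, 9, bio, Omega, 9), (Zephyr, 28, p3, Atlas, 23), (Zephyr, 28, p3, Helix, 30), (Zephyr, 28, p3, Omega, 13), (Zephyr, 28, p3, Zephyr, 28)}
Filtering on pname != pname2 leaves {(Argo, 14, bio, Atlas, 6), (Argo, 14, bio, Gamma, 19), (Argo, 14, bio, Gamma, 30), (Argo, 14, bio, Helix, 14), (Argo, 14, bio, Omega, 9), (Atlas, 23, p3, Helix, 30), (Atlas, 23, p3, Omega, 13), (Atlas, 23, p3, Zephyr, 28), (Atlas, 6, bio, Argo, 14), (Atlas, 6, bio, Gamma, 19), (Atlas, 6, bio, Gamma, 30), (Atlas, 6, bio, Helix, 14), (Atlas, 6, bio, Omega, 9), (Gamma, 19, bio, Argo, 14), (Gamma, 19, bio, Atlas, 6), (Gamma, 19, bio, Helix, 14), (Gamma, 19, bio, Omega, 9), (Gamma, 30, bio, Argo, 14), (Gamma, 30, bio, Atlas, 6), (Gamma, 30, bio, Helix, 14), (Gamma, 30, bio, Omega, 9), (Helix, 14, bio, Argo, 14), (Helix, 14, bio, Atlas, 6), (Helix, 14, bio, Gamma, 19), (Helix, 14, bio, Gamma, 30), (Helix, 14, bio, Omega, 9), (Helix, 30, p3, Atlas, 23), (Helix, 30, p3, Omega, 13), (Helix, 30, p3, Zephyr, 28), (Omega, 13, p3, Atlas, 23), (Omega, 13, p3, Helix, 30), (Omega, 13, p3, Zephyr, 28), (Omega, 9, bio, Argo, 14), (Omega, 9, bio, Atlas, 6), (Omega, 9, bio, Gamma, 19), (Omega, 9, bio, Gamma, 30), (Omega, 9, bio, Helix, 14), (Zephyr, 28, p3, Atlas, 23), (Zephyr, 28, p3, Helix, 30), (Zephyr, 28, p3, Omega, 13)}.
Projecting to pname2, region (31 duplicate(s) eliminated): {(Argo, bio), (Atlas, bio), (Atlas, p3), (Gamma, bio), (Helix, bio), (Helix, p3), (Omega, bio), (Omega, p3), (Zephyr, p3)}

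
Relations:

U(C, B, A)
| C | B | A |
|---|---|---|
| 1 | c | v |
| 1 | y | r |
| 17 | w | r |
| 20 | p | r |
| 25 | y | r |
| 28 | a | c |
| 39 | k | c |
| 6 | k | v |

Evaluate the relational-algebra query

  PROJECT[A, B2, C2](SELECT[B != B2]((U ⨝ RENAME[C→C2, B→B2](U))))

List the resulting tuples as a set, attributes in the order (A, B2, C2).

ρ[C→C2, B→B2]: schema becomes (C2, B2, A); tuples unchanged.
Natural join on A: {(1, c, v, 1, c), (1, c, v, 6, k), (1, y, r, 1, y), (1, y, r, 17, w), (1, y, r, 20, p), (1, y, r, 25, y), (17, w, r, 1, y), (17, w, r, 17, w), (17, w, r, 20, p), (17, w, r, 25, y), (20, p, r, 1, y), (20, p, r, 17, w), (20, p, r, 20, p), (20, p, r, 25, y), (25, y, r, 1, y), (25, y, r, 17, w), (25, y, r, 20, p), (25, y, r, 25, y), (28, a, c, 28, a), (28, a, c, 39, k), (39, k, c, 28, a), (39, k, c, 39, k), (6, k, v, 1, c), (6, k, v, 6, k)}
Apply σ_{B != B2}; surviving tuples: {(1, c, v, 6, k), (1, y, r, 17, w), (1, y, r, 20, p), (17, w, r, 1, y), (17, w, r, 20, p), (17, w, r, 25, y), (20, p, r, 1, y), (20, p, r, 17, w), (20, p, r, 25, y), (25, y, r, 17, w), (25, y, r, 20, p), (28, a, c, 39, k), (39, k, c, 28, a), (6, k, v, 1, c)}
Projecting to A, B2, C2 (6 duplicate(s) eliminated): {(c, a, 28), (c, k, 39), (r, p, 20), (r, w, 17), (r, y, 1), (r, y, 25), (v, c, 1), (v, k, 6)}

{(c, a, 28), (c, k, 39), (r, p, 20), (r, w, 17), (r, y, 1), (r, y, 25), (v, c, 1), (v, k, 6)}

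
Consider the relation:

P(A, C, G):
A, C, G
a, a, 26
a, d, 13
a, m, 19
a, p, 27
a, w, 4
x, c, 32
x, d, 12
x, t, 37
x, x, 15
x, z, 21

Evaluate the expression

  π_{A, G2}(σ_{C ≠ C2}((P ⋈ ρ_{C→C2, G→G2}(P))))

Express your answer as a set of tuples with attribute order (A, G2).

{(a, 13), (a, 19), (a, 26), (a, 27), (a, 4), (x, 12), (x, 15), (x, 21), (x, 32), (x, 37)}

ρ[C→C2, G→G2]: schema becomes (A, C2, G2); tuples unchanged.
P ⋈ ρ_{C→C2, G→G2}(P) (natural join on A): {(a, a, 26, a, 26), (a, a, 26, d, 13), (a, a, 26, m, 19), (a, a, 26, p, 27), (a, a, 26, w, 4), (a, d, 13, a, 26), (a, d, 13, d, 13), (a, d, 13, m, 19), (a, d, 13, p, 27), (a, d, 13, w, 4), (a, m, 19, a, 26), (a, m, 19, d, 13), (a, m, 19, m, 19), (a, m, 19, p, 27), (a, m, 19, w, 4), (a, p, 27, a, 26), (a, p, 27, d, 13), (a, p, 27, m, 19), (a, p, 27, p, 27), (a, p, 27, w, 4), (a, w, 4, a, 26), (a, w, 4, d, 13), (a, w, 4, m, 19), (a, w, 4, p, 27), (a, w, 4, w, 4), (x, c, 32, c, 32), (x, c, 32, d, 12), (x, c, 32, t, 37), (x, c, 32, x, 15), (x, c, 32, z, 21), (x, d, 12, c, 32), (x, d, 12, d, 12), (x, d, 12, t, 37), (x, d, 12, x, 15), (x, d, 12, z, 21), (x, t, 37, c, 32), (x, t, 37, d, 12), (x, t, 37, t, 37), (x, t, 37, x, 15), (x, t, 37, z, 21), (x, x, 15, c, 32), (x, x, 15, d, 12), (x, x, 15, t, 37), (x, x, 15, x, 15), (x, x, 15, z, 21), (x, z, 21, c, 32), (x, z, 21, d, 12), (x, z, 21, t, 37), (x, z, 21, x, 15), (x, z, 21, z, 21)}
σ[C ≠ C2]: keep tuples satisfying C ≠ C2 → {(a, a, 26, d, 13), (a, a, 26, m, 19), (a, a, 26, p, 27), (a, a, 26, w, 4), (a, d, 13, a, 26), (a, d, 13, m, 19), (a, d, 13, p, 27), (a, d, 13, w, 4), (a, m, 19, a, 26), (a, m, 19, d, 13), (a, m, 19, p, 27), (a, m, 19, w, 4), (a, p, 27, a, 26), (a, p, 27, d, 13), (a, p, 27, m, 19), (a, p, 27, w, 4), (a, w, 4, a, 26), (a, w, 4, d, 13), (a, w, 4, m, 19), (a, w, 4, p, 27), (x, c, 32, d, 12), (x, c, 32, t, 37), (x, c, 32, x, 15), (x, c, 32, z, 21), (x, d, 12, c, 32), (x, d, 12, t, 37), (x, d, 12, x, 15), (x, d, 12, z, 21), (x, t, 37, c, 32), (x, t, 37, d, 12), (x, t, 37, x, 15), (x, t, 37, z, 21), (x, x, 15, c, 32), (x, x, 15, d, 12), (x, x, 15, t, 37), (x, x, 15, z, 21), (x, z, 21, c, 32), (x, z, 21, d, 12), (x, z, 21, t, 37), (x, z, 21, x, 15)}
π[A, G2]: project onto (A, G2) (30 duplicate(s) eliminated) → {(a, 13), (a, 19), (a, 26), (a, 27), (a, 4), (x, 12), (x, 15), (x, 21), (x, 32), (x, 37)}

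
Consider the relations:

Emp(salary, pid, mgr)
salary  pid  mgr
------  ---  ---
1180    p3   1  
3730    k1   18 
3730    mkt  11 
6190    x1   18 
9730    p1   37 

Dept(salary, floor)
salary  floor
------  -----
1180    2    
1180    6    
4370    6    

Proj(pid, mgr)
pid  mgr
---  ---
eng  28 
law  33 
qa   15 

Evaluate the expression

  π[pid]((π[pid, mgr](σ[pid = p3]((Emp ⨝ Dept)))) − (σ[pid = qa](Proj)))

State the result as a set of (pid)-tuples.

Emp ⋈ Dept (natural join on salary): {(1180, p3, 1, 2), (1180, p3, 1, 6)}
Selection pid = p3: {(1180, p3, 1, 2), (1180, p3, 1, 6)}
π_{pid, mgr} gives {(p3, 1)} (1 duplicate(s) eliminated).
Selection pid = qa: {(qa, 15)}
Taking the difference: {(p3, 1)}
π_{pid} gives {p3}.

{p3}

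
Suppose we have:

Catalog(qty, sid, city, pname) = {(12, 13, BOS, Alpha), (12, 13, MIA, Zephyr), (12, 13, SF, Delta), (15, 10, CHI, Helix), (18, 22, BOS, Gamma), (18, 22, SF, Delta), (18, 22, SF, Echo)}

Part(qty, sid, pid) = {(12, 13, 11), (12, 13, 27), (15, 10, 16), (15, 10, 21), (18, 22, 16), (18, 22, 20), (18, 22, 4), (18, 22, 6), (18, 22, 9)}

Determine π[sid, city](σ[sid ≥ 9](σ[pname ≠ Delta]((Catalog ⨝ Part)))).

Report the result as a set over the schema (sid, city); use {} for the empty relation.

{(10, CHI), (13, BOS), (13, MIA), (22, BOS), (22, SF)}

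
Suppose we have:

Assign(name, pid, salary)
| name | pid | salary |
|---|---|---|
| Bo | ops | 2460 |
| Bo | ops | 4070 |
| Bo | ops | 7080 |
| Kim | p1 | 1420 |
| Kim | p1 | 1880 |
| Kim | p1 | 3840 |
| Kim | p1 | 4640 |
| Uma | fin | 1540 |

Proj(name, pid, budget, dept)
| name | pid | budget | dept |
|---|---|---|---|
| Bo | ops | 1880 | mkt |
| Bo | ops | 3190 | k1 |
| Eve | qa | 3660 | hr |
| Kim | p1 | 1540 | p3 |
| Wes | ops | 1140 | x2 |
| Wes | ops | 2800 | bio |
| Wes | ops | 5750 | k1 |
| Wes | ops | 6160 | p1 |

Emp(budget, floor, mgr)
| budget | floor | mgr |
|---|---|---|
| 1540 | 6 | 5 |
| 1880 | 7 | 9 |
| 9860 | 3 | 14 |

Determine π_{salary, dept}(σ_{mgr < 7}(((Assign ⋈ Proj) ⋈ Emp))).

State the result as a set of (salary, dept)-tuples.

{(1420, p3), (1880, p3), (3840, p3), (4640, p3)}

Assign ⋈ Proj (natural join on name, pid): {(Bo, ops, 2460, 1880, mkt), (Bo, ops, 2460, 3190, k1), (Bo, ops, 4070, 1880, mkt), (Bo, ops, 4070, 3190, k1), (Bo, ops, 7080, 1880, mkt), (Bo, ops, 7080, 3190, k1), (Kim, p1, 1420, 1540, p3), (Kim, p1, 1880, 1540, p3), (Kim, p1, 3840, 1540, p3), (Kim, p1, 4640, 1540, p3)}
(Assign ⋈ Proj) ⋈ Emp (natural join on budget): {(Bo, ops, 2460, 1880, mkt, 7, 9), (Bo, ops, 4070, 1880, mkt, 7, 9), (Bo, ops, 7080, 1880, mkt, 7, 9), (Kim, p1, 1420, 1540, p3, 6, 5), (Kim, p1, 1880, 1540, p3, 6, 5), (Kim, p1, 3840, 1540, p3, 6, 5), (Kim, p1, 4640, 1540, p3, 6, 5)}
Selection mgr < 7: {(Kim, p1, 1420, 1540, p3, 6, 5), (Kim, p1, 1880, 1540, p3, 6, 5), (Kim, p1, 3840, 1540, p3, 6, 5), (Kim, p1, 4640, 1540, p3, 6, 5)}
Projecting to salary, dept: {(1420, p3), (1880, p3), (3840, p3), (4640, p3)}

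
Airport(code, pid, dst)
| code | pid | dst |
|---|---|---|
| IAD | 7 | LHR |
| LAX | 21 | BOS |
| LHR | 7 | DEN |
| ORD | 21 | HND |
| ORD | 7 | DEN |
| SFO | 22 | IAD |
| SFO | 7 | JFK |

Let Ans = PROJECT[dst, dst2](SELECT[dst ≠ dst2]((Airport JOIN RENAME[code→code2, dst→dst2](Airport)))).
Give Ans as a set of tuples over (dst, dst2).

{(BOS, HND), (DEN, JFK), (DEN, LHR), (HND, BOS), (JFK, DEN), (JFK, LHR), (LHR, DEN), (LHR, JFK)}

ρ[code→code2, dst→dst2]: schema becomes (code2, pid, dst2); tuples unchanged.
Natural join on pid: {(IAD, 7, LHR, IAD, LHR), (IAD, 7, LHR, LHR, DEN), (IAD, 7, LHR, ORD, DEN), (IAD, 7, LHR, SFO, JFK), (LAX, 21, BOS, LAX, BOS), (LAX, 21, BOS, ORD, HND), (LHR, 7, DEN, IAD, LHR), (LHR, 7, DEN, LHR, DEN), (LHR, 7, DEN, ORD, DEN), (LHR, 7, DEN, SFO, JFK), (ORD, 21, HND, LAX, BOS), (ORD, 21, HND, ORD, HND), (ORD, 7, DEN, IAD, LHR), (ORD, 7, DEN, LHR, DEN), (ORD, 7, DEN, ORD, DEN), (ORD, 7, DEN, SFO, JFK), (SFO, 22, IAD, SFO, IAD), (SFO, 7, JFK, IAD, LHR), (SFO, 7, JFK, LHR, DEN), (SFO, 7, JFK, ORD, DEN), (SFO, 7, JFK, SFO, JFK)}
Selection dst ≠ dst2: {(IAD, 7, LHR, LHR, DEN), (IAD, 7, LHR, ORD, DEN), (IAD, 7, LHR, SFO, JFK), (LAX, 21, BOS, ORD, HND), (LHR, 7, DEN, IAD, LHR), (LHR, 7, DEN, SFO, JFK), (ORD, 21, HND, LAX, BOS), (ORD, 7, DEN, IAD, LHR), (ORD, 7, DEN, SFO, JFK), (SFO, 7, JFK, IAD, LHR), (SFO, 7, JFK, LHR, DEN), (SFO, 7, JFK, ORD, DEN)}
Keep only column(s) dst, dst2 (4 duplicate(s) eliminated): {(BOS, HND), (DEN, JFK), (DEN, LHR), (HND, BOS), (JFK, DEN), (JFK, LHR), (LHR, DEN), (LHR, JFK)}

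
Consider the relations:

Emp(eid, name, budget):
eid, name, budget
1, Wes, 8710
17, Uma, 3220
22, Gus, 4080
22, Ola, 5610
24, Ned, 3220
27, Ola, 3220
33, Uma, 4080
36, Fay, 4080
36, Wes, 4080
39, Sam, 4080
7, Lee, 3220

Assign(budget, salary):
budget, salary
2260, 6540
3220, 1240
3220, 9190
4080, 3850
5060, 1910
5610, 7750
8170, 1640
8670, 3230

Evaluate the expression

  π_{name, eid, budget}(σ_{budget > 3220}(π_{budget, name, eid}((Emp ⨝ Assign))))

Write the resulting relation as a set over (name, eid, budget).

{(Fay, 36, 4080), (Gus, 22, 4080), (Ola, 22, 5610), (Sam, 39, 4080), (Uma, 33, 4080), (Wes, 36, 4080)}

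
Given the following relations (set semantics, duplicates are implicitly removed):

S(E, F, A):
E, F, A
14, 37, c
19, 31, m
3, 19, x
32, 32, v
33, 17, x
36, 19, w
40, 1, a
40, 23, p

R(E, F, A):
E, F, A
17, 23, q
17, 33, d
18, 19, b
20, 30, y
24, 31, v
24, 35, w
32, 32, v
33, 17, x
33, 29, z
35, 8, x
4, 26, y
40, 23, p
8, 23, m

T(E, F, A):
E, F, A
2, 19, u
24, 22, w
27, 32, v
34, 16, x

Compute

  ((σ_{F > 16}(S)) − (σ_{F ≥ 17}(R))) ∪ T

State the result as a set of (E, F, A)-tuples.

Apply σ_{F > 16}; surviving tuples: {(14, 37, c), (19, 31, m), (3, 19, x), (32, 32, v), (33, 17, x), (36, 19, w), (40, 23, p)}
Apply σ_{F ≥ 17}; surviving tuples: {(17, 23, q), (17, 33, d), (18, 19, b), (20, 30, y), (24, 31, v), (24, 35, w), (32, 32, v), (33, 17, x), (33, 29, z), (4, 26, y), (40, 23, p), (8, 23, m)}
Taking the difference: {(14, 37, c), (19, 31, m), (3, 19, x), (36, 19, w)}
Taking the union: {(14, 37, c), (19, 31, m), (2, 19, u), (24, 22, w), (27, 32, v), (3, 19, x), (34, 16, x), (36, 19, w)}

{(14, 37, c), (19, 31, m), (2, 19, u), (24, 22, w), (27, 32, v), (3, 19, x), (34, 16, x), (36, 19, w)}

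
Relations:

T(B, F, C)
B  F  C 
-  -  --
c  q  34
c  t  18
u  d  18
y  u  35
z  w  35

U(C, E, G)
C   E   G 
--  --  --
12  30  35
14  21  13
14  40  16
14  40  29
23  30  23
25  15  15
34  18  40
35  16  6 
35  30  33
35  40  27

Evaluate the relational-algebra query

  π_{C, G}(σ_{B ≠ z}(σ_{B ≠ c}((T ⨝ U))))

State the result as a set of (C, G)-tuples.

T ⋈ U (natural join on C): {(c, q, 34, 18, 40), (y, u, 35, 16, 6), (y, u, 35, 30, 33), (y, u, 35, 40, 27), (z, w, 35, 16, 6), (z, w, 35, 30, 33), (z, w, 35, 40, 27)}
Apply σ_{B ≠ c}; surviving tuples: {(y, u, 35, 16, 6), (y, u, 35, 30, 33), (y, u, 35, 40, 27), (z, w, 35, 16, 6), (z, w, 35, 30, 33), (z, w, 35, 40, 27)}
Apply σ_{B ≠ z}; surviving tuples: {(y, u, 35, 16, 6), (y, u, 35, 30, 33), (y, u, 35, 40, 27)}
π[C, G]: project onto (C, G) → {(35, 27), (35, 33), (35, 6)}

{(35, 27), (35, 33), (35, 6)}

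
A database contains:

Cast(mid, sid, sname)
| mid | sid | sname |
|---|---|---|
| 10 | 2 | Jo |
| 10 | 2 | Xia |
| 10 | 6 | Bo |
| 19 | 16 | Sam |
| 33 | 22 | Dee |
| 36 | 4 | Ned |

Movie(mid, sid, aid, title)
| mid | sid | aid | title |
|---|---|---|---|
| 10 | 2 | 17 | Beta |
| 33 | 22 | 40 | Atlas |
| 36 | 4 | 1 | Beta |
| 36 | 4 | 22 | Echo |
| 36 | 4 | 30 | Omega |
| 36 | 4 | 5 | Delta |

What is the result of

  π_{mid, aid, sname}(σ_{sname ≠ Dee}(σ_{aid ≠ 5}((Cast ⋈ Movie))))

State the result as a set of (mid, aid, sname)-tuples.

Natural join on mid, sid: {(10, 2, Jo, 17, Beta), (10, 2, Xia, 17, Beta), (33, 22, Dee, 40, Atlas), (36, 4, Ned, 1, Beta), (36, 4, Ned, 22, Echo), (36, 4, Ned, 30, Omega), (36, 4, Ned, 5, Delta)}
Filtering on aid ≠ 5 leaves {(10, 2, Jo, 17, Beta), (10, 2, Xia, 17, Beta), (33, 22, Dee, 40, Atlas), (36, 4, Ned, 1, Beta), (36, 4, Ned, 22, Echo), (36, 4, Ned, 30, Omega)}.
Filtering on sname ≠ Dee leaves {(10, 2, Jo, 17, Beta), (10, 2, Xia, 17, Beta), (36, 4, Ned, 1, Beta), (36, 4, Ned, 22, Echo), (36, 4, Ned, 30, Omega)}.
π[mid, aid, sname]: project onto (mid, aid, sname) → {(10, 17, Jo), (10, 17, Xia), (36, 1, Ned), (36, 22, Ned), (36, 30, Ned)}

{(10, 17, Jo), (10, 17, Xia), (36, 1, Ned), (36, 22, Ned), (36, 30, Ned)}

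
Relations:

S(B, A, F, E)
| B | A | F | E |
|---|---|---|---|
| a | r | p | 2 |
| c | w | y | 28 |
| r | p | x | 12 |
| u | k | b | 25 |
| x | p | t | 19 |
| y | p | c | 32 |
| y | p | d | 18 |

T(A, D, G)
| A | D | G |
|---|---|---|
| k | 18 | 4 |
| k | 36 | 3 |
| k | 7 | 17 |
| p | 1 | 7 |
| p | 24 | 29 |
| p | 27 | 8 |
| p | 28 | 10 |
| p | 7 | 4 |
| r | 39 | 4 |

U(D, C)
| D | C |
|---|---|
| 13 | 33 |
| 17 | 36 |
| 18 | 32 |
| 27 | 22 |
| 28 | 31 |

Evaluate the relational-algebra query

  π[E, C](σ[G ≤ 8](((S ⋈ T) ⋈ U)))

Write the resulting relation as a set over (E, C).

{(12, 22), (18, 22), (19, 22), (25, 32), (32, 22)}

S ⋈ T (natural join on A): {(a, r, p, 2, 39, 4), (r, p, x, 12, 1, 7), (r, p, x, 12, 24, 29), (r, p, x, 12, 27, 8), (r, p, x, 12, 28, 10), (r, p, x, 12, 7, 4), (u, k, b, 25, 18, 4), (u, k, b, 25, 36, 3), (u, k, b, 25, 7, 17), (x, p, t, 19, 1, 7), (x, p, t, 19, 24, 29), (x, p, t, 19, 27, 8), (x, p, t, 19, 28, 10), (x, p, t, 19, 7, 4), (y, p, c, 32, 1, 7), (y, p, c, 32, 24, 29), (y, p, c, 32, 27, 8), (y, p, c, 32, 28, 10), (y, p, c, 32, 7, 4), (y, p, d, 18, 1, 7), (y, p, d, 18, 24, 29), (y, p, d, 18, 27, 8), (y, p, d, 18, 28, 10), (y, p, d, 18, 7, 4)}
(S ⋈ T) ⋈ U (natural join on D): {(r, p, x, 12, 27, 8, 22), (r, p, x, 12, 28, 10, 31), (u, k, b, 25, 18, 4, 32), (x, p, t, 19, 27, 8, 22), (x, p, t, 19, 28, 10, 31), (y, p, c, 32, 27, 8, 22), (y, p, c, 32, 28, 10, 31), (y, p, d, 18, 27, 8, 22), (y, p, d, 18, 28, 10, 31)}
σ[G ≤ 8]: keep tuples satisfying G ≤ 8 → {(r, p, x, 12, 27, 8, 22), (u, k, b, 25, 18, 4, 32), (x, p, t, 19, 27, 8, 22), (y, p, c, 32, 27, 8, 22), (y, p, d, 18, 27, 8, 22)}
Projecting to E, C: {(12, 22), (18, 22), (19, 22), (25, 32), (32, 22)}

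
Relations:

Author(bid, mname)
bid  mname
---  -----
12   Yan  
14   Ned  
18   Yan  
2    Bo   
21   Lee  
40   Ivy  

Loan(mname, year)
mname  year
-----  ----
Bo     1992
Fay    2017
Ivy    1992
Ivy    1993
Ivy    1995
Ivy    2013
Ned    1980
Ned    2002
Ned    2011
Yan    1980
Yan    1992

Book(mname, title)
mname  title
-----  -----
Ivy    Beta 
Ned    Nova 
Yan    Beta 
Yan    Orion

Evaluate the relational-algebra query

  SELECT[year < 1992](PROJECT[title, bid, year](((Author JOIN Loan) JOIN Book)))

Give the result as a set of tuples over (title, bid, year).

Author ⋈ Loan (natural join on mname): {(12, Yan, 1980), (12, Yan, 1992), (14, Ned, 1980), (14, Ned, 2002), (14, Ned, 2011), (18, Yan, 1980), (18, Yan, 1992), (2, Bo, 1992), (40, Ivy, 1992), (40, Ivy, 1993), (40, Ivy, 1995), (40, Ivy, 2013)}
(Author JOIN Loan) ⋈ Book (natural join on mname): {(12, Yan, 1980, Beta), (12, Yan, 1980, Orion), (12, Yan, 1992, Beta), (12, Yan, 1992, Orion), (14, Ned, 1980, Nova), (14, Ned, 2002, Nova), (14, Ned, 2011, Nova), (18, Yan, 1980, Beta), (18, Yan, 1980, Orion), (18, Yan, 1992, Beta), (18, Yan, 1992, Orion), (40, Ivy, 1992, Beta), (40, Ivy, 1993, Beta), (40, Ivy, 1995, Beta), (40, Ivy, 2013, Beta)}
π[title, bid, year]: project onto (title, bid, year) → {(Beta, 12, 1980), (Beta, 12, 1992), (Beta, 18, 1980), (Beta, 18, 1992), (Beta, 40, 1992), (Beta, 40, 1993), (Beta, 40, 1995), (Beta, 40, 2013), (Nova, 14, 1980), (Nova, 14, 2002), (Nova, 14, 2011), (Orion, 12, 1980), (Orion, 12, 1992), (Orion, 18, 1980), (Orion, 18, 1992)}
Selection year < 1992: {(Beta, 12, 1980), (Beta, 18, 1980), (Nova, 14, 1980), (Orion, 12, 1980), (Orion, 18, 1980)}

{(Beta, 12, 1980), (Beta, 18, 1980), (Nova, 14, 1980), (Orion, 12, 1980), (Orion, 18, 1980)}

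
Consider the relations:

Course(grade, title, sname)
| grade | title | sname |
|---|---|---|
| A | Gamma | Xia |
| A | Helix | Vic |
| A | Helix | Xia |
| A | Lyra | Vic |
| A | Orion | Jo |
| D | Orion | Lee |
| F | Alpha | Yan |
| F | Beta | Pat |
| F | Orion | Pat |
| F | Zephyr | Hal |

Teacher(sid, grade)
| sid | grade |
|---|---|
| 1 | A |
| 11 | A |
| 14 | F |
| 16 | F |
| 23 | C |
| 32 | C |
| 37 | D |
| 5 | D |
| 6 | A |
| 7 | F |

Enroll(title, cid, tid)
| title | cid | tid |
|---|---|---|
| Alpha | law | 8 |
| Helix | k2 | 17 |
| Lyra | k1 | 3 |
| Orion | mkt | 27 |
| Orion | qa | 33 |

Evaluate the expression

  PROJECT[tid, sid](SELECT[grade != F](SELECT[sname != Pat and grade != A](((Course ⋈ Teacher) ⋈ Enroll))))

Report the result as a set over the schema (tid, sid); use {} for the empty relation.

Course ⋈ Teacher (natural join on grade): {(A, Gamma, Xia, 1), (A, Gamma, Xia, 11), (A, Gamma, Xia, 6), (A, Helix, Vic, 1), (A, Helix, Vic, 11), (A, Helix, Vic, 6), (A, Helix, Xia, 1), (A, Helix, Xia, 11), (A, Helix, Xia, 6), (A, Lyra, Vic, 1), (A, Lyra, Vic, 11), (A, Lyra, Vic, 6), (A, Orion, Jo, 1), (A, Orion, Jo, 11), (A, Orion, Jo, 6), (D, Orion, Lee, 37), (D, Orion, Lee, 5), (F, Alpha, Yan, 14), (F, Alpha, Yan, 16), (F, Alpha, Yan, 7), (F, Beta, Pat, 14), (F, Beta, Pat, 16), (F, Beta, Pat, 7), (F, Orion, Pat, 14), (F, Orion, Pat, 16), (F, Orion, Pat, 7), (F, Zephyr, Hal, 14), (F, Zephyr, Hal, 16), (F, Zephyr, Hal, 7)}
(Course ⋈ Teacher) ⋈ Enroll (natural join on title): {(A, Helix, Vic, 1, k2, 17), (A, Helix, Vic, 11, k2, 17), (A, Helix, Vic, 6, k2, 17), (A, Helix, Xia, 1, k2, 17), (A, Helix, Xia, 11, k2, 17), (A, Helix, Xia, 6, k2, 17), (A, Lyra, Vic, 1, k1, 3), (A, Lyra, Vic, 11, k1, 3), (A, Lyra, Vic, 6, k1, 3), (A, Orion, Jo, 1, mkt, 27), (A, Orion, Jo, 1, qa, 33), (A, Orion, Jo, 11, mkt, 27), (A, Orion, Jo, 11, qa, 33), (A, Orion, Jo, 6, mkt, 27), (A, Orion, Jo, 6, qa, 33), (D, Orion, Lee, 37, mkt, 27), (D, Orion, Lee, 37, qa, 33), (D, Orion, Lee, 5, mkt, 27), (D, Orion, Lee, 5, qa, 33), (F, Alpha, Yan, 14, law, 8), (F, Alpha, Yan, 16, law, 8), (F, Alpha, Yan, 7, law, 8), (F, Orion, Pat, 14, mkt, 27), (F, Orion, Pat, 14, qa, 33), (F, Orion, Pat, 16, mkt, 27), (F, Orion, Pat, 16, qa, 33), (F, Orion, Pat, 7, mkt, 27), (F, Orion, Pat, 7, qa, 33)}
Filtering on sname != Pat and grade != A leaves {(D, Orion, Lee, 37, mkt, 27), (D, Orion, Lee, 37, qa, 33), (D, Orion, Lee, 5, mkt, 27), (D, Orion, Lee, 5, qa, 33), (F, Alpha, Yan, 14, law, 8), (F, Alpha, Yan, 16, law, 8), (F, Alpha, Yan, 7, law, 8)}.
Filtering on grade != F leaves {(D, Orion, Lee, 37, mkt, 27), (D, Orion, Lee, 37, qa, 33), (D, Orion, Lee, 5, mkt, 27), (D, Orion, Lee, 5, qa, 33)}.
Projecting to tid, sid: {(27, 37), (27, 5), (33, 37), (33, 5)}

{(27, 37), (27, 5), (33, 37), (33, 5)}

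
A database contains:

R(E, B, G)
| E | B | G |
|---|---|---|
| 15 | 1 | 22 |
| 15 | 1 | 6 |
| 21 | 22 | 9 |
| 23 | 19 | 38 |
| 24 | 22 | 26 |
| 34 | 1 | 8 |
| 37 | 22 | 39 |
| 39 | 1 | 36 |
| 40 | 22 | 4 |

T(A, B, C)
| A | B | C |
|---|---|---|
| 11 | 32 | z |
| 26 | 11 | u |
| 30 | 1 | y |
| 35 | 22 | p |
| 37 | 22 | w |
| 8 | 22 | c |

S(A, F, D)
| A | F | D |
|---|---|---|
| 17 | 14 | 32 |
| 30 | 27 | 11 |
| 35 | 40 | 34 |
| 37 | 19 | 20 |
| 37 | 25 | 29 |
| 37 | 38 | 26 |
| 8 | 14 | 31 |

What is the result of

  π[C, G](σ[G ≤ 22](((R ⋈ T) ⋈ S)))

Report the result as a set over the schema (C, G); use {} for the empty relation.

Natural join on B: {(15, 1, 22, 30, y), (15, 1, 6, 30, y), (21, 22, 9, 35, p), (21, 22, 9, 37, w), (21, 22, 9, 8, c), (24, 22, 26, 35, p), (24, 22, 26, 37, w), (24, 22, 26, 8, c), (34, 1, 8, 30, y), (37, 22, 39, 35, p), (37, 22, 39, 37, w), (37, 22, 39, 8, c), (39, 1, 36, 30, y), (40, 22, 4, 35, p), (40, 22, 4, 37, w), (40, 22, 4, 8, c)}
Natural join on A: {(15, 1, 22, 30, y, 27, 11), (15, 1, 6, 30, y, 27, 11), (21, 22, 9, 35, p, 40, 34), (21, 22, 9, 37, w, 19, 20), (21, 22, 9, 37, w, 25, 29), (21, 22, 9, 37, w, 38, 26), (21, 22, 9, 8, c, 14, 31), (24, 22, 26, 35, p, 40, 34), (24, 22, 26, 37, w, 19, 20), (24, 22, 26, 37, w, 25, 29), (24, 22, 26, 37, w, 38, 26), (24, 22, 26, 8, c, 14, 31), (34, 1, 8, 30, y, 27, 11), (37, 22, 39, 35, p, 40, 34), (37, 22, 39, 37, w, 19, 20), (37, 22, 39, 37, w, 25, 29), (37, 22, 39, 37, w, 38, 26), (37, 22, 39, 8, c, 14, 31), (39, 1, 36, 30, y, 27, 11), (40, 22, 4, 35, p, 40, 34), (40, 22, 4, 37, w, 19, 20), (40, 22, 4, 37, w, 25, 29), (40, 22, 4, 37, w, 38, 26), (40, 22, 4, 8, c, 14, 31)}
Apply σ_{G ≤ 22}; surviving tuples: {(15, 1, 22, 30, y, 27, 11), (15, 1, 6, 30, y, 27, 11), (21, 22, 9, 35, p, 40, 34), (21, 22, 9, 37, w, 19, 20), (21, 22, 9, 37, w, 25, 29), (21, 22, 9, 37, w, 38, 26), (21, 22, 9, 8, c, 14, 31), (34, 1, 8, 30, y, 27, 11), (40, 22, 4, 35, p, 40, 34), (40, 22, 4, 37, w, 19, 20), (40, 22, 4, 37, w, 25, 29), (40, 22, 4, 37, w, 38, 26), (40, 22, 4, 8, c, 14, 31)}
Projecting to C, G (4 duplicate(s) eliminated): {(c, 4), (c, 9), (p, 4), (p, 9), (w, 4), (w, 9), (y, 22), (y, 6), (y, 8)}

{(c, 4), (c, 9), (p, 4), (p, 9), (w, 4), (w, 9), (y, 22), (y, 6), (y, 8)}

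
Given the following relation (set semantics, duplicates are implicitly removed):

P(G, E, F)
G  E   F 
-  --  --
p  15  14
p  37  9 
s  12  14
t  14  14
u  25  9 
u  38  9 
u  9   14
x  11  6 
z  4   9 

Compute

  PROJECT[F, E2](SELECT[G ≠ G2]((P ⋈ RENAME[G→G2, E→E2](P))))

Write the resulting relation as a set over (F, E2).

ρ[G→G2, E→E2]: schema becomes (G2, E2, F); tuples unchanged.
Joining P and RENAME[G→G2, E→E2](P) on F yields {(p, 15, 14, p, 15), (p, 15, 14, s, 12), (p, 15, 14, t, 14), (p, 15, 14, u, 9), (p, 37, 9, p, 37), (p, 37, 9, u, 25), (p, 37, 9, u, 38), (p, 37, 9, z, 4), (s, 12, 14, p, 15), (s, 12, 14, s, 12), (s, 12, 14, t, 14), (s, 12, 14, u, 9), (t, 14, 14, p, 15), (t, 14, 14, s, 12), (t, 14, 14, t, 14), (t, 14, 14, u, 9), (u, 25, 9, p, 37), (u, 25, 9, u, 25), (u, 25, 9, u, 38), (u, 25, 9, z, 4), (u, 38, 9, p, 37), (u, 38, 9, u, 25), (u, 38, 9, u, 38), (u, 38, 9, z, 4), (u, 9, 14, p, 15), (u, 9, 14, s, 12), (u, 9, 14, t, 14), (u, 9, 14, u, 9), (x, 11, 6, x, 11), (z, 4, 9, p, 37), (z, 4, 9, u, 25), (z, 4, 9, u, 38), (z, 4, 9, z, 4)}.
Apply σ_{G ≠ G2}; surviving tuples: {(p, 15, 14, s, 12), (p, 15, 14, t, 14), (p, 15, 14, u, 9), (p, 37, 9, u, 25), (p, 37, 9, u, 38), (p, 37, 9, z, 4), (s, 12, 14, p, 15), (s, 12, 14, t, 14), (s, 12, 14, u, 9), (t, 14, 14, p, 15), (t, 14, 14, s, 12), (t, 14, 14, u, 9), (u, 25, 9, p, 37), (u, 25, 9, z, 4), (u, 38, 9, p, 37), (u, 38, 9, z, 4), (u, 9, 14, p, 15), (u, 9, 14, s, 12), (u, 9, 14, t, 14), (z, 4, 9, p, 37), (z, 4, 9, u, 25), (z, 4, 9, u, 38)}
Keep only column(s) F, E2 (14 duplicate(s) eliminated): {(14, 12), (14, 14), (14, 15), (14, 9), (9, 25), (9, 37), (9, 38), (9, 4)}

{(14, 12), (14, 14), (14, 15), (14, 9), (9, 25), (9, 37), (9, 38), (9, 4)}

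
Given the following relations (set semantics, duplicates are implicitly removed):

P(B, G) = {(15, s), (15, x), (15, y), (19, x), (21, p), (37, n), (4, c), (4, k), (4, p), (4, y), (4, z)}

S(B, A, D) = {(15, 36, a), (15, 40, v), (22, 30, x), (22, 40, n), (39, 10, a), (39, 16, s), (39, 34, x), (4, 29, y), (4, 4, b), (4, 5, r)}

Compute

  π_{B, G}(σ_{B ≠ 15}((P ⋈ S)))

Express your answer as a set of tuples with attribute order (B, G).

{(4, c), (4, k), (4, p), (4, y), (4, z)}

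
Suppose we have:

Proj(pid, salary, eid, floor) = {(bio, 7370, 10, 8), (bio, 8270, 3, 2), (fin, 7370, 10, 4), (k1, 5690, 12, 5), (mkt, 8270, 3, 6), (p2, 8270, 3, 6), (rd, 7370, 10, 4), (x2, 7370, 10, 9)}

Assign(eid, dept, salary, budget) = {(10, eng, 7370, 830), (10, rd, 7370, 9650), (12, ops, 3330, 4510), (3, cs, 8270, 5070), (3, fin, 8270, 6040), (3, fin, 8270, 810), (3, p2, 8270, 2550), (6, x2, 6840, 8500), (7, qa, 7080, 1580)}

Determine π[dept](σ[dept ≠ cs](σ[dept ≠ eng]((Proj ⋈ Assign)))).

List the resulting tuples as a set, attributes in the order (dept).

Natural join on salary, eid: {(bio, 7370, 10, 8, eng, 830), (bio, 7370, 10, 8, rd, 9650), (bio, 8270, 3, 2, cs, 5070), (bio, 8270, 3, 2, fin, 6040), (bio, 8270, 3, 2, fin, 810), (bio, 8270, 3, 2, p2, 2550), (fin, 7370, 10, 4, eng, 830), (fin, 7370, 10, 4, rd, 9650), (mkt, 8270, 3, 6, cs, 5070), (mkt, 8270, 3, 6, fin, 6040), (mkt, 8270, 3, 6, fin, 810), (mkt, 8270, 3, 6, p2, 2550), (p2, 8270, 3, 6, cs, 5070), (p2, 8270, 3, 6, fin, 6040), (p2, 8270, 3, 6, fin, 810), (p2, 8270, 3, 6, p2, 2550), (rd, 7370, 10, 4, eng, 830), (rd, 7370, 10, 4, rd, 9650), (x2, 7370, 10, 9, eng, 830), (x2, 7370, 10, 9, rd, 9650)}
Selection dept ≠ eng: {(bio, 7370, 10, 8, rd, 9650), (bio, 8270, 3, 2, cs, 5070), (bio, 8270, 3, 2, fin, 6040), (bio, 8270, 3, 2, fin, 810), (bio, 8270, 3, 2, p2, 2550), (fin, 7370, 10, 4, rd, 9650), (mkt, 8270, 3, 6, cs, 5070), (mkt, 8270, 3, 6, fin, 6040), (mkt, 8270, 3, 6, fin, 810), (mkt, 8270, 3, 6, p2, 2550), (p2, 8270, 3, 6, cs, 5070), (p2, 8270, 3, 6, fin, 6040), (p2, 8270, 3, 6, fin, 810), (p2, 8270, 3, 6, p2, 2550), (rd, 7370, 10, 4, rd, 9650), (x2, 7370, 10, 9, rd, 9650)}
Selection dept ≠ cs: {(bio, 7370, 10, 8, rd, 9650), (bio, 8270, 3, 2, fin, 6040), (bio, 8270, 3, 2, fin, 810), (bio, 8270, 3, 2, p2, 2550), (fin, 7370, 10, 4, rd, 9650), (mkt, 8270, 3, 6, fin, 6040), (mkt, 8270, 3, 6, fin, 810), (mkt, 8270, 3, 6, p2, 2550), (p2, 8270, 3, 6, fin, 6040), (p2, 8270, 3, 6, fin, 810), (p2, 8270, 3, 6, p2, 2550), (rd, 7370, 10, 4, rd, 9650), (x2, 7370, 10, 9, rd, 9650)}
π[dept]: project onto (dept) (10 duplicate(s) eliminated) → {fin, p2, rd}

{fin, p2, rd}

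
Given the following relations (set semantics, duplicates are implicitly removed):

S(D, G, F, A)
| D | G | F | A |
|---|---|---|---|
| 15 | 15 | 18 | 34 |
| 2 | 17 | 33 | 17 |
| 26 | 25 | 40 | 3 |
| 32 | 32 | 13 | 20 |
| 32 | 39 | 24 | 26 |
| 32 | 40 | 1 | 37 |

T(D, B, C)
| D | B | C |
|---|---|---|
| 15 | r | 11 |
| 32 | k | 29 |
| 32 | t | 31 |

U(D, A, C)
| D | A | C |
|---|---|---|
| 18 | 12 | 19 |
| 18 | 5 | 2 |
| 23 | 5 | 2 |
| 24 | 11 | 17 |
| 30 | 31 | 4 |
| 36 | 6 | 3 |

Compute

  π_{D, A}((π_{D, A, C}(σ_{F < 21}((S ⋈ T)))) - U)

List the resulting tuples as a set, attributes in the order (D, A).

{(15, 34), (32, 20), (32, 37)}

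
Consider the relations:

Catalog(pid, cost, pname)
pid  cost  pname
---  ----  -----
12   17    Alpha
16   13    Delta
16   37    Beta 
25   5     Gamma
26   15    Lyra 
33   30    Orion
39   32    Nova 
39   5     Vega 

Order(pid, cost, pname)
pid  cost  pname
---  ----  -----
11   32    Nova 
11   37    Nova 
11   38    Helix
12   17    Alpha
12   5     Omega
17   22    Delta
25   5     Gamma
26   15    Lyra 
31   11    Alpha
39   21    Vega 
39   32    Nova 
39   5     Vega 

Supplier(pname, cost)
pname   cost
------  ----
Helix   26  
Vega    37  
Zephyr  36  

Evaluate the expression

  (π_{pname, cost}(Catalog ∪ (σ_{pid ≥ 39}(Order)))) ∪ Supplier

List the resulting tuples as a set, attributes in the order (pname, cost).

{(Alpha, 17), (Beta, 37), (Delta, 13), (Gamma, 5), (Helix, 26), (Lyra, 15), (Nova, 32), (Orion, 30), (Vega, 21), (Vega, 37), (Vega, 5), (Zephyr, 36)}

Selection pid ≥ 39: {(39, 21, Vega), (39, 32, Nova), (39, 5, Vega)}
Taking the union: {(12, 17, Alpha), (16, 13, Delta), (16, 37, Beta), (25, 5, Gamma), (26, 15, Lyra), (33, 30, Orion), (39, 21, Vega), (39, 32, Nova), (39, 5, Vega)}
Projecting to pname, cost: {(Alpha, 17), (Beta, 37), (Delta, 13), (Gamma, 5), (Lyra, 15), (Nova, 32), (Orion, 30), (Vega, 21), (Vega, 5)}
Taking the union: {(Alpha, 17), (Beta, 37), (Delta, 13), (Gamma, 5), (Helix, 26), (Lyra, 15), (Nova, 32), (Orion, 30), (Vega, 21), (Vega, 37), (Vega, 5), (Zephyr, 36)}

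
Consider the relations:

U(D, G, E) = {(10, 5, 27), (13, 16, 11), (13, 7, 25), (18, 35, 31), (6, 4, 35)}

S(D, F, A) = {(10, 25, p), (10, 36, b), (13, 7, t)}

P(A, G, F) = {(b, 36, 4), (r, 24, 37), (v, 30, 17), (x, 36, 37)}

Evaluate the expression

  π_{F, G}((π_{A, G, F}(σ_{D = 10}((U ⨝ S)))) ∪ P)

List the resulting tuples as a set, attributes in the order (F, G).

Natural join on D: {(10, 5, 27, 25, p), (10, 5, 27, 36, b), (13, 16, 11, 7, t), (13, 7, 25, 7, t)}
Selection D = 10: {(10, 5, 27, 25, p), (10, 5, 27, 36, b)}
Projecting to A, G, F: {(b, 5, 36), (p, 5, 25)}
Set union of the two operands is {(b, 36, 4), (b, 5, 36), (p, 5, 25), (r, 24, 37), (v, 30, 17), (x, 36, 37)}.
Projecting to F, G: {(17, 30), (25, 5), (36, 5), (37, 24), (37, 36), (4, 36)}

{(17, 30), (25, 5), (36, 5), (37, 24), (37, 36), (4, 36)}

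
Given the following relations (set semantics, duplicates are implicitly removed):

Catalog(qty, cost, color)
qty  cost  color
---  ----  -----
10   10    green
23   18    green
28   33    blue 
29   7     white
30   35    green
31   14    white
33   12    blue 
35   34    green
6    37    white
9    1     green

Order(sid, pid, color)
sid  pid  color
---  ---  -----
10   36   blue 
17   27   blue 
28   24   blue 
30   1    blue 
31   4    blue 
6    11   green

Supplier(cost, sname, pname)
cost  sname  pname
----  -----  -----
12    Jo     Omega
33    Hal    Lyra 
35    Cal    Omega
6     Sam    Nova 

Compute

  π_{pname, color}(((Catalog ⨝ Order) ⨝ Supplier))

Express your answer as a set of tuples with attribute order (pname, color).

{(Lyra, blue), (Omega, blue), (Omega, green)}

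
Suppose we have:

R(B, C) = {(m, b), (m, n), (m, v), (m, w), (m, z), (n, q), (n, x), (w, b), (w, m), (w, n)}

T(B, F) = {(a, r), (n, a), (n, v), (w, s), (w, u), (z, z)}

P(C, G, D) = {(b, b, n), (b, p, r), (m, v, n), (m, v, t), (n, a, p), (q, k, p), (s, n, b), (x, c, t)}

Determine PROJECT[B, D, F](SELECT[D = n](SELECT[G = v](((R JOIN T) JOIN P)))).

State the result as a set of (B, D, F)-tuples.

{(w, n, s), (w, n, u)}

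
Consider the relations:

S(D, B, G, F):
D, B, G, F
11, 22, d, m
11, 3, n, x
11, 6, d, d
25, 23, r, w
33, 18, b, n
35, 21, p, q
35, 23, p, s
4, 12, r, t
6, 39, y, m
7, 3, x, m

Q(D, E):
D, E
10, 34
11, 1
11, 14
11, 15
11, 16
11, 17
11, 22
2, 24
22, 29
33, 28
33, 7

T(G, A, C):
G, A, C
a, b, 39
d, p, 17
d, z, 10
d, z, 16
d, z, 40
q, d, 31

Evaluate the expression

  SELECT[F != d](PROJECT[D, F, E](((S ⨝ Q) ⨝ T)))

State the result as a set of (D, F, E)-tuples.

{(11, m, 1), (11, m, 14), (11, m, 15), (11, m, 16), (11, m, 17), (11, m, 22)}

Natural join on D: {(11, 22, d, m, 1), (11, 22, d, m, 14), (11, 22, d, m, 15), (11, 22, d, m, 16), (11, 22, d, m, 17), (11, 22, d, m, 22), (11, 3, n, x, 1), (11, 3, n, x, 14), (11, 3, n, x, 15), (11, 3, n, x, 16), (11, 3, n, x, 17), (11, 3, n, x, 22), (11, 6, d, d, 1), (11, 6, d, d, 14), (11, 6, d, d, 15), (11, 6, d, d, 16), (11, 6, d, d, 17), (11, 6, d, d, 22), (33, 18, b, n, 28), (33, 18, b, n, 7)}
Natural join on G: {(11, 22, d, m, 1, p, 17), (11, 22, d, m, 1, z, 10), (11, 22, d, m, 1, z, 16), (11, 22, d, m, 1, z, 40), (11, 22, d, m, 14, p, 17), (11, 22, d, m, 14, z, 10), (11, 22, d, m, 14, z, 16), (11, 22, d, m, 14, z, 40), (11, 22, d, m, 15, p, 17), (11, 22, d, m, 15, z, 10), (11, 22, d, m, 15, z, 16), (11, 22, d, m, 15, z, 40), (11, 22, d, m, 16, p, 17), (11, 22, d, m, 16, z, 10), (11, 22, d, m, 16, z, 16), (11, 22, d, m, 16, z, 40), (11, 22, d, m, 17, p, 17), (11, 22, d, m, 17, z, 10), (11, 22, d, m, 17, z, 16), (11, 22, d, m, 17, z, 40), (11, 22, d, m, 22, p, 17), (11, 22, d, m, 22, z, 10), (11, 22, d, m, 22, z, 16), (11, 22, d, m, 22, z, 40), (11, 6, d, d, 1, p, 17), (11, 6, d, d, 1, z, 10), (11, 6, d, d, 1, z, 16), (11, 6, d, d, 1, z, 40), (11, 6, d, d, 14, p, 17), (11, 6, d, d, 14, z, 10), (11, 6, d, d, 14, z, 16), (11, 6, d, d, 14, z, 40), (11, 6, d, d, 15, p, 17), (11, 6, d, d, 15, z, 10), (11, 6, d, d, 15, z, 16), (11, 6, d, d, 15, z, 40), (11, 6, d, d, 16, p, 17), (11, 6, d, d, 16, z, 10), (11, 6, d, d, 16, z, 16), (11, 6, d, d, 16, z, 40), (11, 6, d, d, 17, p, 17), (11, 6, d, d, 17, z, 10), (11, 6, d, d, 17, z, 16), (11, 6, d, d, 17, z, 40), (11, 6, d, d, 22, p, 17), (11, 6, d, d, 22, z, 10), (11, 6, d, d, 22, z, 16), (11, 6, d, d, 22, z, 40)}
π[D, F, E]: project onto (D, F, E) (36 duplicate(s) eliminated) → {(11, d, 1), (11, d, 14), (11, d, 15), (11, d, 16), (11, d, 17), (11, d, 22), (11, m, 1), (11, m, 14), (11, m, 15), (11, m, 16), (11, m, 17), (11, m, 22)}
σ[F != d]: keep tuples satisfying F != d → {(11, m, 1), (11, m, 14), (11, m, 15), (11, m, 16), (11, m, 17), (11, m, 22)}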